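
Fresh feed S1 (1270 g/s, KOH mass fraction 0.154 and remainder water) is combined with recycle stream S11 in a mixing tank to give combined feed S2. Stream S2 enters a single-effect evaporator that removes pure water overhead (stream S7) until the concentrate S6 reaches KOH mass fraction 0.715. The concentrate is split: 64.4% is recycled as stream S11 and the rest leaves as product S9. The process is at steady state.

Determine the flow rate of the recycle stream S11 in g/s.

Overall KOH balance (none leaves overhead): KOH in fresh feed = KOH in product, i.e. 1270×0.154 = (1−0.644)·S6·0.715.
S6 = 195.58/(0.715×0.356) = 768.37 g/s.
Recycle S11 = 0.644×768.37 = 494.83 g/s.

494.8 g/s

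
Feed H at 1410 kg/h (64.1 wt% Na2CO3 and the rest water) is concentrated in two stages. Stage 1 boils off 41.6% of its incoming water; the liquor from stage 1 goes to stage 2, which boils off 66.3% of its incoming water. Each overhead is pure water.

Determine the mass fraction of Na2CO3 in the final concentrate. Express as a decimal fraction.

0.901

water in feed = 1410×0.359 = 506.19 kg/h.
After stage 1: water left = (1−0.416)×506.19 = 295.61; stream total = 1199.4 kg/h.
After stage 2: water left = (1−0.663)×295.61 = 99.622; final concentrate = 1003.4 kg/h.
Na2CO3 fraction = 903.81/1003.4 = 0.901.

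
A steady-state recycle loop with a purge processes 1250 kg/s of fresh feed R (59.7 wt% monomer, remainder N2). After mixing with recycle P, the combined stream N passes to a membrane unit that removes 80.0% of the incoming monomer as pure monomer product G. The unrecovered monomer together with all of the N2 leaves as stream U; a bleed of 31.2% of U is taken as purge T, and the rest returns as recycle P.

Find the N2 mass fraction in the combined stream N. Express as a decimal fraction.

N2 enters only via R and leaves only via the purge: 1250×0.403 = 0.312×(N2 in U), and the membrane unit passes all N2, so N2 in N = N2 in U = 1614.6 kg/s.
monomer in N: m_A = 1250×0.597 + (1−0.312)·(1−0.800)·m_A, so m_A = 746.25/0.8624 = 865.32 kg/s.
N = 865.32 + 1614.6 = 2479.9 kg/s.
N2 fraction in N = 1614.6/2479.9 = 0.6511.

0.6511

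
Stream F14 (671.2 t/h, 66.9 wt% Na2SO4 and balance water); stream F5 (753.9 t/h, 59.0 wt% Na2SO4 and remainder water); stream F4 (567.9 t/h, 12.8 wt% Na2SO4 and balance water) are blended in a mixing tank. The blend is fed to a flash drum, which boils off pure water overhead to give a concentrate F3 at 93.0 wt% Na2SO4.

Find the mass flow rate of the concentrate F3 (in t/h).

Na2SO4 entering = 671.2×0.669 + 753.9×0.590 + 567.9×0.128 = 966.53 t/h.
All Na2SO4 reports to F3, so F3 = 966.53/0.930 = 1039.3 t/h.

1039 t/h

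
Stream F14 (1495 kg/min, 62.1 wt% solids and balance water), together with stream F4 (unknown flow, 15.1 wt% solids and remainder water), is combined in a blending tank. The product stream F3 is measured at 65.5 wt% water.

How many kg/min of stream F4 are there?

Let F4 be the unknown flow. Total out = 1495 + F4.
water balance: 566.61 + 0.849·F4 = 0.655·(1495 + F4)
(0.849 − 0.655)·F4 = 0.655×1495 − 566.61 = 412.62
F4 = 412.62 / 0.194 = 2126.9 kg/min

2127 kg/min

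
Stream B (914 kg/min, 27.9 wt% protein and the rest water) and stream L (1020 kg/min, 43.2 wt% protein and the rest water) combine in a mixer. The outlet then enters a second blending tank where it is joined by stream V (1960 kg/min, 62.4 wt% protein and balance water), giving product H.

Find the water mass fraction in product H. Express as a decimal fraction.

Overall, product flow = 3894 kg/min.
water in = 914×0.721 + 1020×0.568 + 1960×0.376 = 1975.3 kg/min.
water fraction in H = 0.507.

0.507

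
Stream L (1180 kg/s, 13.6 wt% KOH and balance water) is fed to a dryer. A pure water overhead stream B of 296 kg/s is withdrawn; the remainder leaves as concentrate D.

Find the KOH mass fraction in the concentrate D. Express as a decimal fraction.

KOH is not removed: 1180×0.136 = 160.48 kg/s of KOH enters D.
Concentrate = 1180 − 296 = 884 kg/s.
Mass fraction = 160.48/884 = 0.1815.

0.1815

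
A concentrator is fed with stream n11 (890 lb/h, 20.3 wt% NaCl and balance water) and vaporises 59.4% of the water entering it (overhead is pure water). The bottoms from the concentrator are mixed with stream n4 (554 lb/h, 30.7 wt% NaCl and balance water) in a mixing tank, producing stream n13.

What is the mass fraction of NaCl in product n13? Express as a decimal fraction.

0.3430

Vapour removed = 0.594×0.797×890 = 421.34 lb/h; concentrate = 468.66 lb/h.
NaCl reaching the mixer = 180.67 (from concentrate) + 554×0.307 = 350.75 lb/h.
Product flow = 468.66 + 554 = 1022.7 lb/h; NaCl fraction = 0.3430.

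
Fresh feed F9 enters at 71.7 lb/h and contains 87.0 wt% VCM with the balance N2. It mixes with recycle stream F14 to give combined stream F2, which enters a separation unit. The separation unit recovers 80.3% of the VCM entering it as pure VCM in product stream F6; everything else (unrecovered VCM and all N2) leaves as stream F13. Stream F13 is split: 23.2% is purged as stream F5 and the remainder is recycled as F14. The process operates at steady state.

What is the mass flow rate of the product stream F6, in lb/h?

VCM in F2: m_A = 71.7×0.870 + (1−0.232)·(1−0.803)·m_A, so m_A = 62.379/0.8487 = 73.499 lb/h.
Product F6 = 0.803×73.499 = 59.02 lb/h.

59.02 lb/h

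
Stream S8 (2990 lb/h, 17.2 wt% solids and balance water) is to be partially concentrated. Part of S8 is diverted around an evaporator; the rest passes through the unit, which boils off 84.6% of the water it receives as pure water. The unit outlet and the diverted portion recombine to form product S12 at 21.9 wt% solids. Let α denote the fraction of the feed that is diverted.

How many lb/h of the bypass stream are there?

All 2990×0.172 = 514.28 lb/h of solids reaches S12, so S12 = 514.28/0.219 = 2348.3 lb/h and vapour = 641.69 lb/h.
The evaporator receives (1−α)·2990 of feed at 0.828 water and removes 0.846 of that water:
0.846×0.828×(1−α)×2990 = 641.69
(1−α) = 641.69/2094.5 = 0.3064;  α = 0.6936.
Bypass flow = 0.6936×2990 = 2073.9 lb/h.

2074 lb/h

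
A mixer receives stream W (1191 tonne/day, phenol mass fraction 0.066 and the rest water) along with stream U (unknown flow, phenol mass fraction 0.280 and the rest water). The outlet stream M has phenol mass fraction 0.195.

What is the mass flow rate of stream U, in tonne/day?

1808 tonne/day

Let U be the unknown flow. Total out = 1191 + U.
phenol balance: 78.606 + 0.280·U = 0.195·(1191 + U)
(0.280 − 0.195)·U = 0.195×1191 − 78.606 = 153.64
U = 153.64 / 0.085 = 1807.5 tonne/day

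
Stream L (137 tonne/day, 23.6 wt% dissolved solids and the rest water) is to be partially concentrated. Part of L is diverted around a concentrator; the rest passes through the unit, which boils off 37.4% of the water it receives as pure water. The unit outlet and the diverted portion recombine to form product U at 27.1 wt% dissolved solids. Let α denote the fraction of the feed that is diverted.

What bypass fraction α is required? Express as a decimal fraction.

0.548

All 137×0.236 = 32.332 tonne/day of dissolved solids reaches U, so U = 32.332/0.271 = 119.31 tonne/day and vapour = 17.694 tonne/day.
The evaporator receives (1−α)·137 of feed at 0.764 water and removes 0.374 of that water:
0.374×0.764×(1−α)×137 = 17.694
(1−α) = 17.694/39.146 = 0.4520;  α = 0.5480.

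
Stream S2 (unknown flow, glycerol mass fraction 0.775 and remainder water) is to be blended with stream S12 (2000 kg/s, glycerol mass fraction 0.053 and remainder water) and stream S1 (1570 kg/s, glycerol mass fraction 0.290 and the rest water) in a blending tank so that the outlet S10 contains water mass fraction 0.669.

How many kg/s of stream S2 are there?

Let S2 be the unknown flow. Total out = 3570 + S2.
water balance: 3008.7 + 0.225·S2 = 0.669·(3570 + S2)
(0.225 − 0.669)·S2 = 0.669×3570 − 3008.7 = -620.37
S2 = -620.37 / -0.444 = 1397.2 kg/s

1397 kg/s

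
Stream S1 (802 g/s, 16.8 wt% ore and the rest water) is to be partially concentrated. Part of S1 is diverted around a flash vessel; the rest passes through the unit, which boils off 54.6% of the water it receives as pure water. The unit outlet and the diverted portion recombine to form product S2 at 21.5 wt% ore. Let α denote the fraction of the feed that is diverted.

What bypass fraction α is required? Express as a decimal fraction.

All 802×0.168 = 134.74 g/s of ore reaches S2, so S2 = 134.74/0.215 = 626.68 g/s and vapour = 175.32 g/s.
The evaporator receives (1−α)·802 of feed at 0.832 water and removes 0.546 of that water:
0.546×0.832×(1−α)×802 = 175.32
(1−α) = 175.32/364.33 = 0.4812;  α = 0.5188.

0.519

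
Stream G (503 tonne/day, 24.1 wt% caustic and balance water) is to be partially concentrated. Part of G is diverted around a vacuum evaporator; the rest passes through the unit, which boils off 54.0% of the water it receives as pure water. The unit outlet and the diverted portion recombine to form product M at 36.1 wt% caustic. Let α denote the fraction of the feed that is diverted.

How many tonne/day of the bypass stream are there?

95.05 tonne/day

All 503×0.241 = 121.22 tonne/day of caustic reaches M, so M = 121.22/0.361 = 335.8 tonne/day and vapour = 167.2 tonne/day.
The evaporator receives (1−α)·503 of feed at 0.759 water and removes 0.540 of that water:
0.540×0.759×(1−α)×503 = 167.2
(1−α) = 167.2/206.16 = 0.8110;  α = 0.1890.
Bypass flow = 0.1890×503 = 95.05 tonne/day.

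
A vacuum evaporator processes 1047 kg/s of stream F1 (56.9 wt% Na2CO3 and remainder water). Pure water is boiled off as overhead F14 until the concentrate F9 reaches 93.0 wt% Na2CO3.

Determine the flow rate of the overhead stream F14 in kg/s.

Na2CO3 is conserved: 1047×0.569 = 595.74 kg/s all reports to the concentrate.
Concentrate = 595.74/(target fraction) = 640.58 kg/s.
Overhead = 1047 − 640.58 = 406.42 kg/s.

406.4 kg/s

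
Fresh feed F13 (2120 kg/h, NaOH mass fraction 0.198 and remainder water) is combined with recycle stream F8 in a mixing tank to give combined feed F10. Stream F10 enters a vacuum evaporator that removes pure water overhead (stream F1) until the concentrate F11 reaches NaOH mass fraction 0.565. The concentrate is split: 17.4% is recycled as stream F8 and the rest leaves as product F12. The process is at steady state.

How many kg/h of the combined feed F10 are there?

Overall NaOH balance (none leaves overhead): NaOH in fresh feed = NaOH in product, i.e. 2120×0.198 = (1−0.174)·F11·0.565.
F11 = 419.76/(0.565×0.826) = 899.44 kg/h.
Recycle F8 = 0.174×899.44 = 156.5 kg/h.
Combined feed F10 = 2120 + 156.5 = 2276.5 kg/h.

2277 kg/h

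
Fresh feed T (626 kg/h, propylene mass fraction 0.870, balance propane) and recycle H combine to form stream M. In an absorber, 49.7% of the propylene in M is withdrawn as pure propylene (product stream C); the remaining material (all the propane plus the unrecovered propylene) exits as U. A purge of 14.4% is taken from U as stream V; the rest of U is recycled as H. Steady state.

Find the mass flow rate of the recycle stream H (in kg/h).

895.6 kg/h

propane enters only via T and leaves only via the purge: 626×0.130 = 0.144×(propane in U), and the absorber passes all propane, so propane in M = propane in U = 565.14 kg/h.
propylene in M: m_A = 626×0.870 + (1−0.144)·(1−0.497)·m_A, so m_A = 544.62/0.5694 = 956.43 kg/h.
U = (1−0.497)×956.43 + 565.14 = 1046.2 kg/h.
Recycle H = (1−0.144)×1046.2 = 895.57 kg/h.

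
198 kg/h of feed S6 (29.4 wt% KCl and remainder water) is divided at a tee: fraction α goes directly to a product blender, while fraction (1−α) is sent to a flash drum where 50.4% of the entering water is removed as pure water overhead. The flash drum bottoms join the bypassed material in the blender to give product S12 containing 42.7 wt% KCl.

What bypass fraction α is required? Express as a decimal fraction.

All 198×0.294 = 58.212 kg/h of KCl reaches S12, so S12 = 58.212/0.427 = 136.33 kg/h and vapour = 61.672 kg/h.
The evaporator receives (1−α)·198 of feed at 0.706 water and removes 0.504 of that water:
0.504×0.706×(1−α)×198 = 61.672
(1−α) = 61.672/70.453 = 0.8754;  α = 0.1246.

0.125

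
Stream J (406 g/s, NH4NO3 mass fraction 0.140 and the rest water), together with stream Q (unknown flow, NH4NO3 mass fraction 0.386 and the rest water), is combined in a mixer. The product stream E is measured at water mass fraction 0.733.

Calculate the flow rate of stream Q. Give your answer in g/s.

433.3 g/s

Let Q be the unknown flow. Total out = 406 + Q.
water balance: 349.16 + 0.614·Q = 0.733·(406 + Q)
(0.614 − 0.733)·Q = 0.733×406 − 349.16 = -51.562
Q = -51.562 / -0.119 = 433.29 g/s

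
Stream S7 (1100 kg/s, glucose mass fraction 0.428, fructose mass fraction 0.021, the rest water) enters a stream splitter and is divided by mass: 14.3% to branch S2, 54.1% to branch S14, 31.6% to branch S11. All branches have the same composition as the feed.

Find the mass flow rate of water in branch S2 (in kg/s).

86.67 kg/s

Branch S2 total = 0.143×1100 = 157.3 kg/s.
water in S2 = 0.551×157.3 = 86.672 kg/s.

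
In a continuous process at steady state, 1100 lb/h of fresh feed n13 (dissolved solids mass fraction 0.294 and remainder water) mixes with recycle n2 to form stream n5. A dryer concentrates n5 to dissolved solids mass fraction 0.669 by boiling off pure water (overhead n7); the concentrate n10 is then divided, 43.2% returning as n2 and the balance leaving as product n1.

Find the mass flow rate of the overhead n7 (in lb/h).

616.6 lb/h

Overall dissolved solids balance (none leaves overhead): dissolved solids in fresh feed = dissolved solids in product, i.e. 1100×0.294 = (1−0.432)·n10·0.669.
n10 = 323.4/(0.669×0.568) = 851.07 lb/h.
Recycle n2 = 0.432×851.07 = 367.66 lb/h.
Combined feed n5 = 1100 + 367.66 = 1467.7 lb/h.
Overhead n7 = n5 − n10 = 1467.7 − 851.07 = 616.59 lb/h.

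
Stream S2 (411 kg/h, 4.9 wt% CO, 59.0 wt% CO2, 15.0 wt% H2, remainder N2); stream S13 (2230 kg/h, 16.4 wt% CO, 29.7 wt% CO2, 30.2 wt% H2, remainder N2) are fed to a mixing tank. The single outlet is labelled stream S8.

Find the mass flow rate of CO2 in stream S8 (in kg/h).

904.8 kg/h

CO2 out = CO2 in = 411×0.590 + 2230×0.297 = 904.8 kg/h.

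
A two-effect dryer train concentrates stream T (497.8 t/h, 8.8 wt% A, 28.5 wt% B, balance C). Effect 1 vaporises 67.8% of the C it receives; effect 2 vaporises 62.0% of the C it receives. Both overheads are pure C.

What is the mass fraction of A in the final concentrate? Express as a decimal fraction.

C in feed = 497.8×0.627 = 312.12 t/h.
After stage 1: C left = (1−0.678)×312.12 = 100.5; stream total = 286.18 t/h.
After stage 2: C left = (1−0.620)×100.5 = 38.191; final concentrate = 223.87 t/h.
A fraction = 43.806/223.87 = 0.196.

0.196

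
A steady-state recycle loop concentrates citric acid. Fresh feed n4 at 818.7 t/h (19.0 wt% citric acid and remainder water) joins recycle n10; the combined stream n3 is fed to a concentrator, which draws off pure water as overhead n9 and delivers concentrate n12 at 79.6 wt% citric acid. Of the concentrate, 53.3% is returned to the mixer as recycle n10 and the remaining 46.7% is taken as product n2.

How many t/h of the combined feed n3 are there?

Overall citric acid balance (none leaves overhead): citric acid in fresh feed = citric acid in product, i.e. 818.7×0.190 = (1−0.533)·n12·0.796.
n12 = 155.55/(0.796×0.467) = 418.45 t/h.
Recycle n10 = 0.533×418.45 = 223.04 t/h.
Combined feed n3 = 818.7 + 223.04 = 1041.7 t/h.

1042 t/h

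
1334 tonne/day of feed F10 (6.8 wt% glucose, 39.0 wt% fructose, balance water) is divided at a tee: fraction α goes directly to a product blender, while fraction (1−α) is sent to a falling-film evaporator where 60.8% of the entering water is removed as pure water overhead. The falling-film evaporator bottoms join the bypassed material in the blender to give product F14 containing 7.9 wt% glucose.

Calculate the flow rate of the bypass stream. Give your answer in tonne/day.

All 1334×0.068 = 90.712 tonne/day of glucose reaches F14, so F14 = 90.712/0.079 = 1148.3 tonne/day and vapour = 185.75 tonne/day.
The evaporator receives (1−α)·1334 of feed at 0.542 water and removes 0.608 of that water:
0.608×0.542×(1−α)×1334 = 185.75
(1−α) = 185.75/439.6 = 0.4225;  α = 0.5775.
Bypass flow = 0.5775×1334 = 770.34 tonne/day.

770.3 tonne/day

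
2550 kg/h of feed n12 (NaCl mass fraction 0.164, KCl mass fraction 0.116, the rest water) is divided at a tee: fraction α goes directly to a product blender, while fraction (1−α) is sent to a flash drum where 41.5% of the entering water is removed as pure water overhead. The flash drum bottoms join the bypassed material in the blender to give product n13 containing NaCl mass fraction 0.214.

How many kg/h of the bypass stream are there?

All 2550×0.164 = 418.2 kg/h of NaCl reaches n13, so n13 = 418.2/0.214 = 1954.2 kg/h and vapour = 595.79 kg/h.
The evaporator receives (1−α)·2550 of feed at 0.720 water and removes 0.415 of that water:
0.415×0.720×(1−α)×2550 = 595.79
(1−α) = 595.79/761.94 = 0.7819;  α = 0.2181.
Bypass flow = 0.2181×2550 = 556.04 kg/h.

556 kg/h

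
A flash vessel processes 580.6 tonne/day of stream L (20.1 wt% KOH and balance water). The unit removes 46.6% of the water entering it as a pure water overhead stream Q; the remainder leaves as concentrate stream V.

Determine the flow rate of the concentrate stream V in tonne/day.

water entering = 580.6×0.799 = 463.9 tonne/day; overhead removed = 0.466×463.9 = 216.18 tonne/day.
Concentrate = 580.6 − 216.18 = 364.42 tonne/day.

364.4 tonne/day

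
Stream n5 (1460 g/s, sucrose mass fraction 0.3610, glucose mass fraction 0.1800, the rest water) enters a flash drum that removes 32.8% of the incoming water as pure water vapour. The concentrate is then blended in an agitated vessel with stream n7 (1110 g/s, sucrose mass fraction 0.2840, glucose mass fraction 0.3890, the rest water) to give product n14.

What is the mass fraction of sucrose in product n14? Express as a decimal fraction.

0.3584

Vapour removed = 0.328×0.459×1460 = 219.81 g/s; concentrate = 1240.2 g/s.
sucrose reaching the mixer = 527.06 (from concentrate) + 1110×0.284 = 842.3 g/s.
Product flow = 1240.2 + 1110 = 2350.2 g/s; sucrose fraction = 0.3584.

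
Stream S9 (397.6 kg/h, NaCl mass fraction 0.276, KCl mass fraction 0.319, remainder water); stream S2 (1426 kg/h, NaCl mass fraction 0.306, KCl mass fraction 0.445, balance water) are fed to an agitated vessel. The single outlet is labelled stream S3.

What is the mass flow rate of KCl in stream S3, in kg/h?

761.4 kg/h

KCl out = KCl in = 397.6×0.319 + 1426×0.445 = 761.4 kg/h.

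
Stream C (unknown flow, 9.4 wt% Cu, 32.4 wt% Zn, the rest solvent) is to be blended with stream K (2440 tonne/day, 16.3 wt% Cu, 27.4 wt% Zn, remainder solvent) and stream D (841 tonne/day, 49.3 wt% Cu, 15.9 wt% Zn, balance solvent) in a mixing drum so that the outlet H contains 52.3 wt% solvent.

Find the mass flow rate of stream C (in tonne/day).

Let C be the unknown flow. Total out = 3281 + C.
solvent balance: 1666.4 + 0.582·C = 0.523·(3281 + C)
(0.582 − 0.523)·C = 0.523×3281 − 1666.4 = 49.575
C = 49.575 / 0.059 = 840.25 tonne/day

840.3 tonne/day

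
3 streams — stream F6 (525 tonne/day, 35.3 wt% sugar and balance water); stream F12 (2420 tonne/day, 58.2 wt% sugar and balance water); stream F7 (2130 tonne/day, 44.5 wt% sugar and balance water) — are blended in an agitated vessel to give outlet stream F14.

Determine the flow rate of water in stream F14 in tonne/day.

water out = water in = 525×0.647 + 2420×0.418 + 2130×0.555 = 2533.4 tonne/day.

2533 tonne/day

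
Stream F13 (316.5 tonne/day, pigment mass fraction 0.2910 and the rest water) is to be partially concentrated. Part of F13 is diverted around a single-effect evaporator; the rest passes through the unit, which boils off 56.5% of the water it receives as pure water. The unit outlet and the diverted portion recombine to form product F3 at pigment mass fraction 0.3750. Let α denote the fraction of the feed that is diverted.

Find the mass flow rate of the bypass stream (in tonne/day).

All 316.5×0.291 = 92.101 tonne/day of pigment reaches F3, so F3 = 92.101/0.375 = 245.6 tonne/day and vapour = 70.896 tonne/day.
The evaporator receives (1−α)·316.5 of feed at 0.709 water and removes 0.565 of that water:
0.565×0.709×(1−α)×316.5 = 70.896
(1−α) = 70.896/126.79 = 0.5592;  α = 0.4408.
Bypass flow = 0.4408×316.5 = 139.52 tonne/day.

139.5 tonne/day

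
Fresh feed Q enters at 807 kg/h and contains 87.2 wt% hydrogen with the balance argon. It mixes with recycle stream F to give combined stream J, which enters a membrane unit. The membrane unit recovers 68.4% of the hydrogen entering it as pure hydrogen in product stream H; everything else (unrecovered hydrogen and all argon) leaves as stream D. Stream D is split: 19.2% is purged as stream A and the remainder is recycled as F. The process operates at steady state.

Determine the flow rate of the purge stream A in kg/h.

argon enters only via Q and leaves only via the purge: 807×0.128 = 0.192×(argon in D), and the membrane unit passes all argon, so argon in J = argon in D = 538 kg/h.
hydrogen in J: m_A = 807×0.872 + (1−0.192)·(1−0.684)·m_A, so m_A = 703.7/0.7447 = 944.99 kg/h.
D = (1−0.684)×944.99 + 538 = 836.62 kg/h.
Purge A = 0.192×836.62 = 160.63 kg/h.

160.6 kg/h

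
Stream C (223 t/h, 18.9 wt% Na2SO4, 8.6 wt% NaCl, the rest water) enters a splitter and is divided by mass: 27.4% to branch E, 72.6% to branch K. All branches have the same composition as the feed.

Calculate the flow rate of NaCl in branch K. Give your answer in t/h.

13.92 t/h

Branch K total = 0.726×223 = 161.9 t/h.
NaCl in K = 0.086×161.9 = 13.923 t/h.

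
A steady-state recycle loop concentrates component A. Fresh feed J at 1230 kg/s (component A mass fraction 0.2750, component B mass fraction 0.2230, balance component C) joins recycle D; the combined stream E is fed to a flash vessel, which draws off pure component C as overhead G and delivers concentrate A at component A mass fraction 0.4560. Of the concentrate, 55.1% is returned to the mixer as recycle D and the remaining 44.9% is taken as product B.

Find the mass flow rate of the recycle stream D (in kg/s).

910.3 kg/s

Overall component A balance (none leaves overhead): component A in fresh feed = component A in product, i.e. 1230×0.275 = (1−0.551)·A·0.456.
A = 338.25/(0.456×0.449) = 1652.1 kg/s.
Recycle D = 0.551×1652.1 = 910.29 kg/s.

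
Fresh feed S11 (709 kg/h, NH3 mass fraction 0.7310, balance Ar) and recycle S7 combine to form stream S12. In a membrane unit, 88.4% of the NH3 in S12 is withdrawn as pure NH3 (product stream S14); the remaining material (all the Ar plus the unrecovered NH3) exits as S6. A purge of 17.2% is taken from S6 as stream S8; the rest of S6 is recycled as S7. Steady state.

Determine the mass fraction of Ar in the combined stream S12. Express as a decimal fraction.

0.6592

Ar enters only via S11 and leaves only via the purge: 709×0.269 = 0.172×(Ar in S6), and the membrane unit passes all Ar, so Ar in S12 = Ar in S6 = 1108.8 kg/h.
NH3 in S12: m_A = 709×0.731 + (1−0.172)·(1−0.884)·m_A, so m_A = 518.28/0.9040 = 573.35 kg/h.
S12 = 573.35 + 1108.8 = 1682.2 kg/h.
Ar fraction in S12 = 1108.8/1682.2 = 0.6592.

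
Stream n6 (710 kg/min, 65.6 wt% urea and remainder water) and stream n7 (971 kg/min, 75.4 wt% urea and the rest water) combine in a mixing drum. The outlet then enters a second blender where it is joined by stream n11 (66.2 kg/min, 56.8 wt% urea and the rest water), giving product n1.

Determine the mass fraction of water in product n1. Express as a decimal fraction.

Overall, product flow = 1747.2 kg/min.
water in = 710×0.344 + 971×0.246 + 66.2×0.432 = 511.7 kg/min.
water fraction in n1 = 0.293.

0.293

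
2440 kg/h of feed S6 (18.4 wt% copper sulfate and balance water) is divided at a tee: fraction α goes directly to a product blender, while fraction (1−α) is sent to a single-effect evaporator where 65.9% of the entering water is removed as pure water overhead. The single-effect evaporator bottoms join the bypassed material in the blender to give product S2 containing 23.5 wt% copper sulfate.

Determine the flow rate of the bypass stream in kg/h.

All 2440×0.184 = 448.96 kg/h of copper sulfate reaches S2, so S2 = 448.96/0.235 = 1910.5 kg/h and vapour = 529.53 kg/h.
The evaporator receives (1−α)·2440 of feed at 0.816 water and removes 0.659 of that water:
0.659×0.816×(1−α)×2440 = 529.53
(1−α) = 529.53/1312.1 = 0.4036;  α = 0.5964.
Bypass flow = 0.5964×2440 = 1455.3 kg/h.

1455 kg/h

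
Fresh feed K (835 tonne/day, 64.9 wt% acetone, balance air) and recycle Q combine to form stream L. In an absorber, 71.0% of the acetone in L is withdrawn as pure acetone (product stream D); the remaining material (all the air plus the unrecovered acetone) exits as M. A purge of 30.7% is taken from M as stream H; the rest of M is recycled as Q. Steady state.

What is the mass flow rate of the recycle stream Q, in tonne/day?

air enters only via K and leaves only via the purge: 835×0.351 = 0.307×(air in M), and the absorber passes all air, so air in L = air in M = 954.67 tonne/day.
acetone in L: m_A = 835×0.649 + (1−0.307)·(1−0.710)·m_A, so m_A = 541.91/0.7990 = 678.22 tonne/day.
M = (1−0.710)×678.22 + 954.67 = 1151.4 tonne/day.
Recycle Q = (1−0.307)×1151.4 = 797.89 tonne/day.

797.9 tonne/day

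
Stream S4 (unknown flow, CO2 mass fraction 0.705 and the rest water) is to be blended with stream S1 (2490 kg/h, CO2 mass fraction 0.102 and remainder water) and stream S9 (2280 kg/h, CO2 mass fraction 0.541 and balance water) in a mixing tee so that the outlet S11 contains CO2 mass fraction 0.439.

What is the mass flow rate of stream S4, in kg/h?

Let S4 be the unknown flow. Total out = 4770 + S4.
CO2 balance: 1487.5 + 0.705·S4 = 0.439·(4770 + S4)
(0.705 − 0.439)·S4 = 0.439×4770 − 1487.5 = 606.57
S4 = 606.57 / 0.266 = 2280.3 kg/h

2280 kg/h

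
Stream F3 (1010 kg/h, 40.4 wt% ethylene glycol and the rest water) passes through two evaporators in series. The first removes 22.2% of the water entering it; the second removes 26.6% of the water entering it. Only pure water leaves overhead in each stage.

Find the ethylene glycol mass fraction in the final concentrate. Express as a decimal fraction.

0.543

water in feed = 1010×0.596 = 601.96 kg/h.
After stage 1: water left = (1−0.222)×601.96 = 468.32; stream total = 876.36 kg/h.
After stage 2: water left = (1−0.266)×468.32 = 343.75; final concentrate = 751.79 kg/h.
ethylene glycol fraction = 408.04/751.79 = 0.543.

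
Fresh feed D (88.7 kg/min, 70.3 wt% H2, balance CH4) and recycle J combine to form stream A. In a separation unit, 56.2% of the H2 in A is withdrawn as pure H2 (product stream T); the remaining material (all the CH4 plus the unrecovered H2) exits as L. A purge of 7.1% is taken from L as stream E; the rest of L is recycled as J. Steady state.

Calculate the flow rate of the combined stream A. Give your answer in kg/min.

476.2 kg/min

CH4 enters only via D and leaves only via the purge: 88.7×0.297 = 0.071×(CH4 in L), and the separation unit passes all CH4, so CH4 in A = CH4 in L = 371.04 kg/min.
H2 in A: m_A = 88.7×0.703 + (1−0.071)·(1−0.562)·m_A, so m_A = 62.356/0.5931 = 105.14 kg/min.
A = 105.14 + 371.04 = 476.18 kg/min.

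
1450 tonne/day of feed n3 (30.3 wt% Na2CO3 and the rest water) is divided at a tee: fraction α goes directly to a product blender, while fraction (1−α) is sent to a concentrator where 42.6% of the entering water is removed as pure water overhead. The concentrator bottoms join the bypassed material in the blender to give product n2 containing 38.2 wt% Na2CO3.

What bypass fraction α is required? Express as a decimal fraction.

All 1450×0.303 = 439.35 tonne/day of Na2CO3 reaches n2, so n2 = 439.35/0.382 = 1150.1 tonne/day and vapour = 299.87 tonne/day.
The evaporator receives (1−α)·1450 of feed at 0.697 water and removes 0.426 of that water:
0.426×0.697×(1−α)×1450 = 299.87
(1−α) = 299.87/430.54 = 0.6965;  α = 0.3035.

0.303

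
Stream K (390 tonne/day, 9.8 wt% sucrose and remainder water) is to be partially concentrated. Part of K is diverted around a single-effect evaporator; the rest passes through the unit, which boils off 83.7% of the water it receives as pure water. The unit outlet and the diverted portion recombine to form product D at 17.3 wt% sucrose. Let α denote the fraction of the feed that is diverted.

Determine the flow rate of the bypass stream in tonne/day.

All 390×0.098 = 38.22 tonne/day of sucrose reaches D, so D = 38.22/0.173 = 220.92 tonne/day and vapour = 169.08 tonne/day.
The evaporator receives (1−α)·390 of feed at 0.902 water and removes 0.837 of that water:
0.837×0.902×(1−α)×390 = 169.08
(1−α) = 169.08/294.44 = 0.5742;  α = 0.4258.
Bypass flow = 0.4258×390 = 166.05 tonne/day.

166.1 tonne/day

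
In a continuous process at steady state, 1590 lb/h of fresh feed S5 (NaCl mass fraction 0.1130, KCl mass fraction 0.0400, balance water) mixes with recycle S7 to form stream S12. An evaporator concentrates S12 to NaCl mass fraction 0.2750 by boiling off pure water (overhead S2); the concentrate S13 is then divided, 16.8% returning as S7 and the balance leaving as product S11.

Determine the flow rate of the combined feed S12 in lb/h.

1722 lb/h

Overall NaCl balance (none leaves overhead): NaCl in fresh feed = NaCl in product, i.e. 1590×0.113 = (1−0.168)·S13·0.275.
S13 = 179.67/(0.275×0.832) = 785.27 lb/h.
Recycle S7 = 0.168×785.27 = 131.93 lb/h.
Combined feed S12 = 1590 + 131.93 = 1721.9 lb/h.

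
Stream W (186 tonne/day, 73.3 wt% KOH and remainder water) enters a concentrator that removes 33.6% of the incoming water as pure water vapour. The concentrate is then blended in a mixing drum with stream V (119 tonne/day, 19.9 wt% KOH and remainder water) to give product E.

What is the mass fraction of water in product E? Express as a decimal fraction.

Vapour removed = 0.336×0.267×186 = 16.686 tonne/day; concentrate = 169.31 tonne/day.
water reaching the mixer = 32.976 (from concentrate) + 119×0.801 = 128.29 tonne/day.
Product flow = 169.31 + 119 = 288.31 tonne/day; water fraction = 0.445.

0.445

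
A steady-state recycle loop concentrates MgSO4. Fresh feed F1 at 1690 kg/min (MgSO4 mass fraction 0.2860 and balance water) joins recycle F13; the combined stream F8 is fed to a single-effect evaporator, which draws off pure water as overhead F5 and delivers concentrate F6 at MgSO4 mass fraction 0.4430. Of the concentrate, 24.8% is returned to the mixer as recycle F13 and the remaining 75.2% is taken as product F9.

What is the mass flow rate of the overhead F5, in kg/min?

Overall MgSO4 balance (none leaves overhead): MgSO4 in fresh feed = MgSO4 in product, i.e. 1690×0.286 = (1−0.248)·F6·0.443.
F6 = 483.34/(0.443×0.752) = 1450.9 kg/min.
Recycle F13 = 0.248×1450.9 = 359.82 kg/min.
Combined feed F8 = 1690 + 359.82 = 2049.8 kg/min.
Overhead F5 = F8 − F6 = 2049.8 − 1450.9 = 598.94 kg/min.

598.9 kg/min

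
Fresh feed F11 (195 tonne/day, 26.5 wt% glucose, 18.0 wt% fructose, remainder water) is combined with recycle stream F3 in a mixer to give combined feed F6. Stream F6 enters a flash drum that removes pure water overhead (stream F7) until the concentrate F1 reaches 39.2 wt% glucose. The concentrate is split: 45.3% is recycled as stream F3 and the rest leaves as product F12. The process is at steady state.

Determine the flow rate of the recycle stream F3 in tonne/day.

109.2 tonne/day

Overall glucose balance (none leaves overhead): glucose in fresh feed = glucose in product, i.e. 195×0.265 = (1−0.453)·F1·0.392.
F1 = 51.675/(0.392×0.547) = 240.99 tonne/day.
Recycle F3 = 0.453×240.99 = 109.17 tonne/day.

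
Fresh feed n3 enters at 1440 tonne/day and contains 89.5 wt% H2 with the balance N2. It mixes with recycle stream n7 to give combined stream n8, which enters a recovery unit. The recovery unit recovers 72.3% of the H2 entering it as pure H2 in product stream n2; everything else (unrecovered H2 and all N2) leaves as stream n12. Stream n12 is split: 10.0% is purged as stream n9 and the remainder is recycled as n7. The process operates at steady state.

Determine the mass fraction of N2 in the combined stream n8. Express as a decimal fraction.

N2 enters only via n3 and leaves only via the purge: 1440×0.105 = 0.100×(N2 in n12), and the recovery unit passes all N2, so N2 in n8 = N2 in n12 = 1512 tonne/day.
H2 in n8: m_A = 1440×0.895 + (1−0.100)·(1−0.723)·m_A, so m_A = 1288.8/0.7507 = 1716.8 tonne/day.
n8 = 1716.8 + 1512 = 3228.8 tonne/day.
N2 fraction in n8 = 1512/3228.8 = 0.468.

0.468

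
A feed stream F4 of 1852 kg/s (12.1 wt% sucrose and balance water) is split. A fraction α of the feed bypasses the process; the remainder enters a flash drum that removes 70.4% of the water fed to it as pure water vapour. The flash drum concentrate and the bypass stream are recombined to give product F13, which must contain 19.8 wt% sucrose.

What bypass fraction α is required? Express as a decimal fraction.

0.372

All 1852×0.121 = 224.09 kg/s of sucrose reaches F13, so F13 = 224.09/0.198 = 1131.8 kg/s and vapour = 720.22 kg/s.
The evaporator receives (1−α)·1852 of feed at 0.879 water and removes 0.704 of that water:
0.704×0.879×(1−α)×1852 = 720.22
(1−α) = 720.22/1146 = 0.6284;  α = 0.3716.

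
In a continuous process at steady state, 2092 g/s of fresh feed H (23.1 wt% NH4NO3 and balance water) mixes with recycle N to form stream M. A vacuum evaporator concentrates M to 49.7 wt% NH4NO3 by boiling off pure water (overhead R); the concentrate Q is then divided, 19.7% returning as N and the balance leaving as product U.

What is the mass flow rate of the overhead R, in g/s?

1120 g/s

Overall NH4NO3 balance (none leaves overhead): NH4NO3 in fresh feed = NH4NO3 in product, i.e. 2092×0.231 = (1−0.197)·Q·0.497.
Q = 483.25/(0.497×0.803) = 1210.9 g/s.
Recycle N = 0.197×1210.9 = 238.54 g/s.
Combined feed M = 2092 + 238.54 = 2330.5 g/s.
Overhead R = M − Q = 2330.5 − 1210.9 = 1119.7 g/s.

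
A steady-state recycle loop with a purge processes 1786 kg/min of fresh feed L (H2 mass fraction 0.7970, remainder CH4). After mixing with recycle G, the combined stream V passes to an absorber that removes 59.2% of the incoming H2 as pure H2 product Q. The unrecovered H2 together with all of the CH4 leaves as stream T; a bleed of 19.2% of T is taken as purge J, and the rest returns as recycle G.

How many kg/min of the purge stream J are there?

CH4 enters only via L and leaves only via the purge: 1786×0.203 = 0.192×(CH4 in T), and the absorber passes all CH4, so CH4 in V = CH4 in T = 1888.3 kg/min.
H2 in V: m_A = 1786×0.797 + (1−0.192)·(1−0.592)·m_A, so m_A = 1423.4/0.6703 = 2123.5 kg/min.
T = (1−0.592)×2123.5 + 1888.3 = 2754.7 kg/min.
Purge J = 0.192×2754.7 = 528.9 kg/min.

528.9 kg/min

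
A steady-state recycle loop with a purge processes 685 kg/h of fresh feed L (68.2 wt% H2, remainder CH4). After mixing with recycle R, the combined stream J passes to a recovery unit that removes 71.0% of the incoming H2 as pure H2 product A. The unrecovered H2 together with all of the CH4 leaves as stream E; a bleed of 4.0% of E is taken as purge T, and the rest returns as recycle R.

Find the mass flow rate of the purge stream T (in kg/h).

CH4 enters only via L and leaves only via the purge: 685×0.318 = 0.040×(CH4 in E), and the recovery unit passes all CH4, so CH4 in J = CH4 in E = 5445.8 kg/h.
H2 in J: m_A = 685×0.682 + (1−0.040)·(1−0.710)·m_A, so m_A = 467.17/0.7216 = 647.41 kg/h.
E = (1−0.710)×647.41 + 5445.8 = 5633.5 kg/h.
Purge T = 0.040×5633.5 = 225.34 kg/h.

225.3 kg/h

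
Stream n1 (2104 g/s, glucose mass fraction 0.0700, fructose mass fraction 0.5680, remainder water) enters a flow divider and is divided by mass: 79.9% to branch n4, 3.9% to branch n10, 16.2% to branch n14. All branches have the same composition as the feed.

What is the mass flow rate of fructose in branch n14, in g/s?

Branch n14 total = 0.162×2104 = 340.85 g/s.
fructose in n14 = 0.568×340.85 = 193.6 g/s.

193.6 g/s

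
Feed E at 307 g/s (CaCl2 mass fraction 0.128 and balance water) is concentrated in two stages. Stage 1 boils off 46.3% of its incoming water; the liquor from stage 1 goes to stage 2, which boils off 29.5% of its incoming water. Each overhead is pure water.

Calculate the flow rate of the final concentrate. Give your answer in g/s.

140.6 g/s

water in feed = 307×0.872 = 267.7 g/s.
After stage 1: water left = (1−0.463)×267.7 = 143.76; stream total = 183.05 g/s.
After stage 2: water left = (1−0.295)×143.76 = 101.35; final concentrate = 140.64 g/s.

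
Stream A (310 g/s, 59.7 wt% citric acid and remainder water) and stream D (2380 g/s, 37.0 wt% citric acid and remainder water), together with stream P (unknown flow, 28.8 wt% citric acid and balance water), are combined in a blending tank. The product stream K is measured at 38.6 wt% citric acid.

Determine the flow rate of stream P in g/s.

Let P be the unknown flow. Total out = 2690 + P.
citric acid balance: 1065.7 + 0.288·P = 0.386·(2690 + P)
(0.288 − 0.386)·P = 0.386×2690 − 1065.7 = -27.33
P = -27.33 / -0.098 = 278.88 g/s

278.9 g/s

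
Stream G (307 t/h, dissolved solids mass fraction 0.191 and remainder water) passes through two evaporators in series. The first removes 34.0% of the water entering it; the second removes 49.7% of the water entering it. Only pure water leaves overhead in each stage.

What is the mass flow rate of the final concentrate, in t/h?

141.1 t/h

water in feed = 307×0.809 = 248.36 t/h.
After stage 1: water left = (1−0.340)×248.36 = 163.92; stream total = 222.56 t/h.
After stage 2: water left = (1−0.497)×163.92 = 82.452; final concentrate = 141.09 t/h.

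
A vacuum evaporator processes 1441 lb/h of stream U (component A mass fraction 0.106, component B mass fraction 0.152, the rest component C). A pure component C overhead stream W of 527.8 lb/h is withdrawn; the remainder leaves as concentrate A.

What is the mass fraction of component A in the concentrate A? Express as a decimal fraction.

0.167

component A is not removed: 1441×0.106 = 152.75 lb/h of component A enters A.
Concentrate = 1441 − 527.8 = 913.2 lb/h.
Mass fraction = 152.75/913.2 = 0.167.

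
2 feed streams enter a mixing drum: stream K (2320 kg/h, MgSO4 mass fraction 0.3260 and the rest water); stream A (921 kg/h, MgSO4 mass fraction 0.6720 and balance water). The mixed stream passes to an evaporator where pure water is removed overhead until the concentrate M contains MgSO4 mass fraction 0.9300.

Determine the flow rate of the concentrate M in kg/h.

1479 kg/h

MgSO4 entering = 2320×0.326 + 921×0.672 = 1375.2 kg/h.
All MgSO4 reports to M, so M = 1375.2/0.930 = 1478.7 kg/h.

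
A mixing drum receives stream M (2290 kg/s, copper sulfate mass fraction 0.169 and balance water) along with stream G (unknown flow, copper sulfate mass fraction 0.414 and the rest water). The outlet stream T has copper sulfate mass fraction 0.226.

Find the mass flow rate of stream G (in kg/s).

694.3 kg/s

Let G be the unknown flow. Total out = 2290 + G.
copper sulfate balance: 387.01 + 0.414·G = 0.226·(2290 + G)
(0.414 − 0.226)·G = 0.226×2290 − 387.01 = 130.53
G = 130.53 / 0.188 = 694.31 kg/s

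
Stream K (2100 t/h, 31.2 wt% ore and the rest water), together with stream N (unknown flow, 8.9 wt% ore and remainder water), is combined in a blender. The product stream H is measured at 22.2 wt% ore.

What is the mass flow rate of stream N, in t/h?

Let N be the unknown flow. Total out = 2100 + N.
ore balance: 655.2 + 0.089·N = 0.222·(2100 + N)
(0.089 − 0.222)·N = 0.222×2100 − 655.2 = -189
N = -189 / -0.133 = 1421.1 t/h

1421 t/h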